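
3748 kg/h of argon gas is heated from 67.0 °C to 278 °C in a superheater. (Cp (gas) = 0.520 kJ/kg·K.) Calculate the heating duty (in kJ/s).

Q = 114 kJ/s

Q = ṁ·Cp·ΔT = 3748 × 0.520 × (278 − 67.0) = 411230 kJ/h
Converting: 411230 / 3600 s = 114.23 kW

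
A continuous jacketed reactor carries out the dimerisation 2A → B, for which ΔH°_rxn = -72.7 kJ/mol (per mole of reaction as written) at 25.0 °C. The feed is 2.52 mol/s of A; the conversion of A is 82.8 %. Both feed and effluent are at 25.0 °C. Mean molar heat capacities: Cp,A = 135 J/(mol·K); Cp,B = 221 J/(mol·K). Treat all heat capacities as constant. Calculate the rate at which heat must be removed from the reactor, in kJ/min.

Q_out = 4550 kJ/min

Extent of reaction ξ = 0.828 × 2.52 / 2 = 1.0433 mol/s
Reaction term: ξ·ΔH°_rxn = 1.0433 × -72.7 = -75.846 kJ/s
Q = ΔH = -75.846 kJ/s = -75.846 kW
Heat removed = 4550.8 kJ/min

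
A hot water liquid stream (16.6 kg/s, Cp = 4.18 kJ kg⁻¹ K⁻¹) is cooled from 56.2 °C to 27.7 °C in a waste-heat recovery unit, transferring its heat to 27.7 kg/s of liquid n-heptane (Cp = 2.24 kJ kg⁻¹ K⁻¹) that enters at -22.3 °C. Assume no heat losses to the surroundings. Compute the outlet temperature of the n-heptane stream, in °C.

Heat released by hot stream: Q = 16.6 × 4.18 × (56.2 − 27.7) = 1977.6 kJ/s
Energy balance on cold side (adiabatic exchanger): Q = ṁ_c·Cp_c·(T_c,out − T_c,in)
T_c,out = -22.3 + 1977.6/(27.7 × 2.24) = 9.5714 °C

T_c,out = 9.57 °C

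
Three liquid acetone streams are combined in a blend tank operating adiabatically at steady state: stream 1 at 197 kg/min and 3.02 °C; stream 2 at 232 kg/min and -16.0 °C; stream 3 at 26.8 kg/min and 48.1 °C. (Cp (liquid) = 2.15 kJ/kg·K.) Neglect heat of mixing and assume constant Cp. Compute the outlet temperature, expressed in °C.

T_out = -4.01 °C

Adiabatic, steady state ⇒ Σ ṁᵢCp,ᵢ(T_out − Tᵢ) = 0
T_out = Σ ṁᵢCp,ᵢTᵢ / Σ ṁᵢCp,ᵢ
      = -3930.2 / 979.97 = -4.0105 °C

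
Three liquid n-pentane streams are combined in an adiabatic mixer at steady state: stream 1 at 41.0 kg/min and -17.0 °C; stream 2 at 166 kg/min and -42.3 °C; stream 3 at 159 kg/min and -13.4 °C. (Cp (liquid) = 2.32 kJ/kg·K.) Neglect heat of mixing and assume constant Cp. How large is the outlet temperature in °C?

Energy balance with Q = 0: Σ ṁᵢCp,ᵢ(T_out − Tᵢ) = 0
T_out = Σ ṁᵢCp,ᵢTᵢ / Σ ṁᵢCp,ᵢ
      = -22851 / 849.12 = -26.911 °C

T_out = -26.9 °C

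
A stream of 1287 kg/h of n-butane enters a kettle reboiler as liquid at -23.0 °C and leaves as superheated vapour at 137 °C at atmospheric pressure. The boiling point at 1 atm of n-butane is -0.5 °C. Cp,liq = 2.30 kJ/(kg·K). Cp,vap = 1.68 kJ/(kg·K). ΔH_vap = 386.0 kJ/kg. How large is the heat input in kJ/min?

liquid -23.0→-0.5 °C: 51.75 kJ/kg
vaporisation at -0.5 °C: 386 kJ/kg
vapour -0.5→137 °C: 231 kJ/kg
Δh = 51.75 + 386 + 231 = 668.75 kJ/kg
Q = ṁ·Δh = 1287 kg/h × 668.75 kJ/kg = 860680 kJ/h
|Q| = 239.08 kW = 14345 kJ/min

Q = 14300 kJ/min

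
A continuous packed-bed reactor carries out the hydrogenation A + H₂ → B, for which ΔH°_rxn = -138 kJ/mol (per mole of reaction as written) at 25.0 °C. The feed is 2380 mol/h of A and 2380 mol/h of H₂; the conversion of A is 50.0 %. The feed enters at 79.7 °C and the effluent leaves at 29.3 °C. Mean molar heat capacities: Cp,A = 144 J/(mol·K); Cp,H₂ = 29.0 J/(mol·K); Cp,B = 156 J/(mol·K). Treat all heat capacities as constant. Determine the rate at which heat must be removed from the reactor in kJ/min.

Extent of reaction ξ = 0.500 × 2380 = 1190 mol/h
Reaction term: ξ·ΔH°_rxn = 1190 × -138 = -164220 kJ/h
Sensible, feed 79.7→25 °C: -22522 kJ/h
Outlet flows (mol/h): A 1190, H₂ 1190, B 1190
Sensible, products 25→29.3 °C: 1683.5 kJ/h
Q = ΔH = -185060 kJ/h = -51.405 kW
Heat removed = 3084.3 kJ/min

Q_out = 3080 kJ/min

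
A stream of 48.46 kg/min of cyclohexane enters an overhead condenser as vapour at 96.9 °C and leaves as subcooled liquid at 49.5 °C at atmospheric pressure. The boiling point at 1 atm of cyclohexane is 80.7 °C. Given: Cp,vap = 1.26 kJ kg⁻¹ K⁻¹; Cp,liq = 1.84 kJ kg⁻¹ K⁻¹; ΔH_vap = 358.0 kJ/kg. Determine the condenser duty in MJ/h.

vapour 96.9→80.7 °C: -20.412 kJ/kg
condensation at 80.7 °C: -358 kJ/kg
liquid 80.7→49.5 °C: -57.408 kJ/kg
Δh = -20.412 + -358 + -57.408 = -435.82 kJ/kg
Q = ṁ·Δh = 48.46 kg/min × -435.82 kJ/kg = -21120 kJ/min
|Q| = 352 kW = 1267.2 MJ/h

Q_c = 1270 MJ/h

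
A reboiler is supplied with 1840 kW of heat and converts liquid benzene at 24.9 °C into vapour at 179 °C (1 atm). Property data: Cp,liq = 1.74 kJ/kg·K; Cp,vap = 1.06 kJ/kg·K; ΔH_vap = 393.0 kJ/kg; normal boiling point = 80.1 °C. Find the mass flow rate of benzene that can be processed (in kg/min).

Δh = 1.74×(80.1−24.9) + 393.0 + 1.06×(179−80.1) = 593.88 kJ/kg
Q = 1840 kW = 1840 kJ/s = 110400 kJ/min
ṁ = Q/Δh = 110400 / 593.88 = 185.9 kg/min

ṁ = 186 kg/min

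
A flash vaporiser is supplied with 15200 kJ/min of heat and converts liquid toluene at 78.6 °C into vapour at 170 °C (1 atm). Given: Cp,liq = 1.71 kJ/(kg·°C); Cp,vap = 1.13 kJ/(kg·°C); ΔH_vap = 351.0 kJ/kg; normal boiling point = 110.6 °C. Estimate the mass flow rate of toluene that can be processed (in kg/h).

ṁ = 1930 kg/h

Δh = 1.71×(110.6−78.6) + 351.0 + 1.13×(170−110.6) = 472.84 kJ/kg
Q = 15200 kJ/min = 253.33 kJ/s = 912000 kJ/h
ṁ = Q/Δh = 912000 / 472.84 = 1928.8 kg/h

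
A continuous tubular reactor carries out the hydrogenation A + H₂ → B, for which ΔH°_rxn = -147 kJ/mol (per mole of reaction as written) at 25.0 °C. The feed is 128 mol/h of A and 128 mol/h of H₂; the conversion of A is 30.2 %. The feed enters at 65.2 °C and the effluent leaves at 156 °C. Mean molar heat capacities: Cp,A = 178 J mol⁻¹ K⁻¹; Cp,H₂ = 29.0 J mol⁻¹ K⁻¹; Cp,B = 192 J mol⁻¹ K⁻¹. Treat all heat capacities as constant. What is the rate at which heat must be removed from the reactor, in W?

Extent of reaction ξ = 0.302 × 128 = 38.656 mol/h
Reaction term: ξ·ΔH°_rxn = 38.656 × -147 = -5682.4 kJ/h
Sensible, feed 65.2→25 °C: -1065.1 kJ/h
Outlet flows (mol/h): A 89.344, H₂ 89.344, B 38.656
Sensible, products 25→156 °C: 3395 kJ/h
Q = ΔH = -3352.6 kJ/h = -0.93127 kW
Heat removed = 931.27 W

Q_out = 931 W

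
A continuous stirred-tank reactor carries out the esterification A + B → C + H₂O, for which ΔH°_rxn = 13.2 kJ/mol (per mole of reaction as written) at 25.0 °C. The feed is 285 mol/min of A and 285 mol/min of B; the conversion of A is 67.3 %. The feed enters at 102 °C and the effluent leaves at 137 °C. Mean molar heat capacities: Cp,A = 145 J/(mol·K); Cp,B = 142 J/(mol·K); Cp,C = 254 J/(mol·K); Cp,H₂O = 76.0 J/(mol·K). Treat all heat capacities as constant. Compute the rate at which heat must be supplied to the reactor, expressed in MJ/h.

Q_in = 379 MJ/h

Extent of reaction ξ = 0.673 × 285 = 191.81 mol/min
Reaction term: ξ·ΔH°_rxn = 191.81 × 13.2 = 2531.8 kJ/min
Sensible, feed 102→25 °C: -6298.2 kJ/min
Outlet flows (mol/min): A 93.195, B 93.195, C 191.81, H₂O 191.81
Sensible, products 25→137 °C: 10085 kJ/min
Q = ΔH = 6318.4 kJ/min = 105.31 kW
Heat supplied = 379.1 MJ/h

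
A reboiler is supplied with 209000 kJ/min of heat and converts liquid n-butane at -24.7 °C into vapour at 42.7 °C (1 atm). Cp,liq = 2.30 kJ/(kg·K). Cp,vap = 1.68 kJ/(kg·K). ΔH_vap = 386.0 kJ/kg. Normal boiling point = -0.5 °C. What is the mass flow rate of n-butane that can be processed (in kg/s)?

ṁ = 6.77 kg/s

Δh = 2.30×(-0.5−-24.7) + 386.0 + 1.68×(42.7−-0.5) = 514.24 kJ/kg
Q = 209000 kJ/min = 3483.3 kJ/s = 3483.3 kJ/s
ṁ = Q/Δh = 3483.3 / 514.24 = 6.7738 kg/s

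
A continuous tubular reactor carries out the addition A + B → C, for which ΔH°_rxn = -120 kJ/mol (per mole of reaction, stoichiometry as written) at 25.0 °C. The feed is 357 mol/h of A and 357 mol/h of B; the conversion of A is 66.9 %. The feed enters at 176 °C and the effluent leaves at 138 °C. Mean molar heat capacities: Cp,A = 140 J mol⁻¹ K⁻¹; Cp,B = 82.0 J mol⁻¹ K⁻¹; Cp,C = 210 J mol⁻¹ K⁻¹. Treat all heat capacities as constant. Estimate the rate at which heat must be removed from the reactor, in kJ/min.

Extent of reaction ξ = 0.669 × 357 = 238.83 mol/h
Reaction term: ξ·ΔH°_rxn = 238.83 × -120 = -28660 kJ/h
Sensible, feed 176→25 °C: -11967 kJ/h
Outlet flows (mol/h): A 118.17, B 118.17, C 238.83
Sensible, products 25→138 °C: 8631.8 kJ/h
Q = ΔH = -31995 kJ/h = -8.8876 kW
Heat removed = 533.26 kJ/min

Q_out = 533 kJ/min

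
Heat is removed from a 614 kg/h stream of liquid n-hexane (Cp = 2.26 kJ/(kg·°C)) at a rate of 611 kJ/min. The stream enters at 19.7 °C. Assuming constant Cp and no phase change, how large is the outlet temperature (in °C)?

Q = 611 kJ/min = 36660 kJ/h
ΔT = Q/(ṁ·Cp) = 36660/(614×2.26) = 26.419 K
T_out = 19.7 − 26.419 = -6.719 °C

T_out = -6.72 °C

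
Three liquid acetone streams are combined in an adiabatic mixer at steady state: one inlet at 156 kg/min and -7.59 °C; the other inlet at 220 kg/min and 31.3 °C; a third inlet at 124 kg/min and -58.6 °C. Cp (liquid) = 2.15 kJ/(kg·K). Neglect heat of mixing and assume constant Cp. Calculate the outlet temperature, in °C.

Energy balance with Q = 0: Σ ṁᵢCp,ᵢ(T_out − Tᵢ) = 0
Σ ṁᵢCp,ᵢTᵢ = 156×2.15×-7.59 + 220×2.15×31.3 + 124×2.15×-58.6 = -3363.5
Σ ṁᵢCp,ᵢ = 156×2.15 + 220×2.15 + 124×2.15 = 1075
T_out = -3363.5 / 1075 = -3.1289 °C

T_out = -3.13 °C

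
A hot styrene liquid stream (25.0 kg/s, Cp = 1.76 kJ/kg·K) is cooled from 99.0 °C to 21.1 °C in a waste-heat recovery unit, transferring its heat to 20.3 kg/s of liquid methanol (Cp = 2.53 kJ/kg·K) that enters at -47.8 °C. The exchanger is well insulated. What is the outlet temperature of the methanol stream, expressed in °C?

T_c,out = 18.9 °C

Heat released by hot stream: Q = 25.0 × 1.76 × (99.0 − 21.1) = 3427.6 kJ/s
Energy balance on cold side (adiabatic exchanger): Q = ṁ_c·Cp_c·(T_c,out − T_c,in)
T_c,out = -47.8 + 3427.6/(20.3 × 2.53) = 18.938 °C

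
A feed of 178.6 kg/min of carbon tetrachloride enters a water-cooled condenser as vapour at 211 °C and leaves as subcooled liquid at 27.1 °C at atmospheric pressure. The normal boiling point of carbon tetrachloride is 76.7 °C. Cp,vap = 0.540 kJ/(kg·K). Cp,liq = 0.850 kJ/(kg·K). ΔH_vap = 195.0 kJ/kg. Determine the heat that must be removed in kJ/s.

vapour 211→76.7 °C: -72.522 kJ/kg
condensation at 76.7 °C: -195 kJ/kg
liquid 76.7→27.1 °C: -42.16 kJ/kg
Δh = -72.522 + -195 + -42.16 = -309.68 kJ/kg
Q = ṁ·Δh = 178.6 kg/min × -309.68 kJ/kg = -55309 kJ/min
|Q| = 921.82 kW

Q_c = 922 kJ/s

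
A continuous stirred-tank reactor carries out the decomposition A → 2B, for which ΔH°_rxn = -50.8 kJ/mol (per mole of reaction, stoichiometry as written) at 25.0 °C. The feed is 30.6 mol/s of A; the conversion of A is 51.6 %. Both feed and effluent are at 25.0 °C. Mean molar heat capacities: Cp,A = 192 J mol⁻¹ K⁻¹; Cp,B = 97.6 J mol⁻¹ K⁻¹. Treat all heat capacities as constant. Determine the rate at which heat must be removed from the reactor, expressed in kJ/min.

Q_out = 48100 kJ/min

Extent of reaction ξ = 0.516 × 30.6 = 15.79 mol/s
Reaction term: ξ·ΔH°_rxn = 15.79 × -50.8 = -802.11 kJ/s
Q = ΔH = -802.11 kJ/s = -802.11 kW
Heat removed = 48127 kJ/min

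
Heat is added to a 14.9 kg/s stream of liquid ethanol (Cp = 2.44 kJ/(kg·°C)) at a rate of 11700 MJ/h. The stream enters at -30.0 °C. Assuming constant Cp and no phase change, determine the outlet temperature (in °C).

T_out = 59.4 °C

Q = 11700 MJ/h = 3250 kJ/s
ΔT = Q/(ṁ·Cp) = 3250/(14.9×2.44) = 89.394 K
T_out = -30.0 + 89.394 = 59.394 °C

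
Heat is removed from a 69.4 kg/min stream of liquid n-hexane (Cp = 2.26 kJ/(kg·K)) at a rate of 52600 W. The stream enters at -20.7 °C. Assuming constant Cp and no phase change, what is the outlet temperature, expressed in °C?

Q = 52600 W = 3156 kJ/min
ΔT = Q/(ṁ·Cp) = 3156/(69.4×2.26) = 20.122 K
T_out = -20.7 − 20.122 = -40.822 °C

T_out = -40.8 °C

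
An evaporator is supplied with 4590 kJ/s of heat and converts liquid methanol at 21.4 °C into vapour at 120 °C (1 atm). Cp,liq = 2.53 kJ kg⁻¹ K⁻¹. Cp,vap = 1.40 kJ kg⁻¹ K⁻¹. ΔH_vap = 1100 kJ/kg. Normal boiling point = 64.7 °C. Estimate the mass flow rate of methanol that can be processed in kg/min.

Δh = 2.53×(64.7−21.4) + 1100 + 1.40×(120−64.7) = 1287 kJ/kg
Q = 4590 kJ/s = 4590 kJ/s = 275400 kJ/min
ṁ = Q/Δh = 275400 / 1287 = 213.99 kg/min

ṁ = 214 kg/min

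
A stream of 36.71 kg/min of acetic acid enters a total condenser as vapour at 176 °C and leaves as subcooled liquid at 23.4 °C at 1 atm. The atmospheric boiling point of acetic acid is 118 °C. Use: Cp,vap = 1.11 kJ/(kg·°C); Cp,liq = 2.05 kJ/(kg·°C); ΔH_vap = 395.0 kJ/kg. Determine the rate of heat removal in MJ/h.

Q_c = 1440 MJ/h

vapour 176→118 °C: -64.38 kJ/kg
condensation at 118 °C: -395 kJ/kg
liquid 118→23.4 °C: -193.93 kJ/kg
Δh = -64.38 + -395 + -193.93 = -653.31 kJ/kg
Q = ṁ·Δh = 36.71 kg/min × -653.31 kJ/kg = -23983 kJ/min
|Q| = 399.72 kW = 1439 MJ/h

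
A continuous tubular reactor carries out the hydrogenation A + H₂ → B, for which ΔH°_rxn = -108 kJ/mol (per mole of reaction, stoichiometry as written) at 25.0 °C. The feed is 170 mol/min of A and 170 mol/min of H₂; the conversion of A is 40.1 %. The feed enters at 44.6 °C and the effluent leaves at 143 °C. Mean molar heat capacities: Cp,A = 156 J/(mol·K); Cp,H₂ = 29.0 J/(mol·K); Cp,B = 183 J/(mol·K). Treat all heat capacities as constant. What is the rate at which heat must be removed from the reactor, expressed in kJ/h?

Q_out = 257000 kJ/h

Extent of reaction ξ = 0.401 × 170 = 68.17 mol/min
Reaction term: ξ·ΔH°_rxn = 68.17 × -108 = -7362.4 kJ/min
Sensible, feed 44.6→25 °C: -616.42 kJ/min
Outlet flows (mol/min): A 101.83, H₂ 101.83, B 68.17
Sensible, products 25→143 °C: 3695 kJ/min
Q = ΔH = -4283.8 kJ/min = -71.396 kW
Heat removed = 257030 kJ/h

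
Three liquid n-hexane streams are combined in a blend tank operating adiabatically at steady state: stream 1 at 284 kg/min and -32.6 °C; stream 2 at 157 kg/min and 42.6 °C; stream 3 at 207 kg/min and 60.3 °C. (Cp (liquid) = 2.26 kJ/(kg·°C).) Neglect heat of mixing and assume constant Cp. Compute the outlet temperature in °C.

T_out = 15.3 °C

No heat crosses the boundary, so H_out = H_in.
Σ ṁᵢCp,ᵢTᵢ = 284×2.26×-32.6 + 157×2.26×42.6 + 207×2.26×60.3 = 22401
Σ ṁᵢCp,ᵢ = 284×2.26 + 157×2.26 + 207×2.26 = 1464.5
T_out = 22401 / 1464.5 = 15.296 °C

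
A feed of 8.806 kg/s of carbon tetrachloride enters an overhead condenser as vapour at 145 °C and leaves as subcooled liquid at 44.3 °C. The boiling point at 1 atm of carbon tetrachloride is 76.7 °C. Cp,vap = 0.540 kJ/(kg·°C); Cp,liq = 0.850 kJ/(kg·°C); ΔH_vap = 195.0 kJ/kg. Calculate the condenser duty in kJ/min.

Q_c = 137000 kJ/min

vapour 145→76.7 °C: -36.882 kJ/kg
condensation at 76.7 °C: -195 kJ/kg
liquid 76.7→44.3 °C: -27.54 kJ/kg
Δh = -36.882 + -195 + -27.54 = -259.42 kJ/kg
Q = ṁ·Δh = 8.806 kg/s × -259.42 kJ/kg = -2284.5 kJ/s
|Q| = 2284.5 kW = 137070 kJ/min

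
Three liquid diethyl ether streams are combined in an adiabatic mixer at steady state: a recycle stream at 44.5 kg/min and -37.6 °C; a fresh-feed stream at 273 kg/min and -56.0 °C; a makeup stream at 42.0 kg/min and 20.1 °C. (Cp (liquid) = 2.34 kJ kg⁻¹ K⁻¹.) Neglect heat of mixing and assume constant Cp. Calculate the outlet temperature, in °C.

T_out = -44.8 °C

Adiabatic, steady state ⇒ Σ ṁᵢCp,ᵢ(T_out − Tᵢ) = 0
Σ ṁᵢCp,ᵢTᵢ = 44.5×2.34×-37.6 + 273×2.34×-56.0 + 42.0×2.34×20.1 = -37714
Σ ṁᵢCp,ᵢ = 44.5×2.34 + 273×2.34 + 42.0×2.34 = 841.23
T_out = -37714 / 841.23 = -44.832 °C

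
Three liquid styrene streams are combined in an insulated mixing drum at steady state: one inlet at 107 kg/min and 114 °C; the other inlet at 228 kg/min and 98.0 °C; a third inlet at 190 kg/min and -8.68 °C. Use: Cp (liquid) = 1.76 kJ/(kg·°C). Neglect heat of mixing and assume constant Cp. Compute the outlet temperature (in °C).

T_out = 62.7 °C

Energy balance with Q = 0: Σ ṁᵢCp,ᵢ(T_out − Tᵢ) = 0
Σ ṁᵢCp,ᵢTᵢ = 107×1.76×114 + 228×1.76×98.0 + 190×1.76×-8.68 = 57891
Σ ṁᵢCp,ᵢ = 107×1.76 + 228×1.76 + 190×1.76 = 924
T_out = 57891 / 924 = 62.653 °C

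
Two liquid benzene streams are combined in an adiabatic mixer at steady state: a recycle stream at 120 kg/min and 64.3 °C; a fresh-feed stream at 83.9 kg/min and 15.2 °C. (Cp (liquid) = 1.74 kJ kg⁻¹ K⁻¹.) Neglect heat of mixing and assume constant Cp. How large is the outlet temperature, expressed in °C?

Energy balance with Q = 0: Σ ṁᵢCp,ᵢ(T_out − Tᵢ) = 0
T_out = Σ ṁᵢCp,ᵢTᵢ / Σ ṁᵢCp,ᵢ
      = 15645 / 354.79 = 44.097 °C

T_out = 44.1 °C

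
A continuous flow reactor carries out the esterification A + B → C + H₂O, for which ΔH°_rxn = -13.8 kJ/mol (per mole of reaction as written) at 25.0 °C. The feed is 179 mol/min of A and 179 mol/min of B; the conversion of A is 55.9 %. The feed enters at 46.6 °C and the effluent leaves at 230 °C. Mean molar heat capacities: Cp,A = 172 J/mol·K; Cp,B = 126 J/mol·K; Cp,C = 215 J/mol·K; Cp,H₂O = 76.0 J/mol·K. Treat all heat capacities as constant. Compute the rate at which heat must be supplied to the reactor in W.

Q_in = 138000 W

Extent of reaction ξ = 0.559 × 179 = 100.06 mol/min
Reaction term: ξ·ΔH°_rxn = 100.06 × -13.8 = -1380.8 kJ/min
Sensible, feed 46.6→25 °C: -1152.2 kJ/min
Outlet flows (mol/min): A 78.939, B 78.939, C 100.06, H₂O 100.06
Sensible, products 25→230 °C: 10792 kJ/min
Q = ΔH = 8258.5 kJ/min = 137.64 kW
Heat supplied = 137640 W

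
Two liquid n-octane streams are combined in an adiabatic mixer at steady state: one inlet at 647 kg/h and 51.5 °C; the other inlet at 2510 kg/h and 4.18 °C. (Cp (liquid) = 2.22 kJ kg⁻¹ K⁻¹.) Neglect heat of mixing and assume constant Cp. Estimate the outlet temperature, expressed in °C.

Adiabatic, steady state ⇒ Σ ṁᵢCp,ᵢ(T_out − Tᵢ) = 0
Σ ṁᵢCp,ᵢTᵢ = 647×2.22×51.5 + 2510×2.22×4.18 = 97263
Σ ṁᵢCp,ᵢ = 647×2.22 + 2510×2.22 = 7008.5
T_out = 97263 / 7008.5 = 13.878 °C

T_out = 13.9 °C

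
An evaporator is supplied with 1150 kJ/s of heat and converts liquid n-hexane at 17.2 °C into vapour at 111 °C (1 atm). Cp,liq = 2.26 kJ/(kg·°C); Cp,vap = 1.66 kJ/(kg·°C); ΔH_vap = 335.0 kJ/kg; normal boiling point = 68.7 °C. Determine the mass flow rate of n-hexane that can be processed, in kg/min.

ṁ = 132 kg/min

Δh = 2.26×(68.7−17.2) + 335.0 + 1.66×(111−68.7) = 521.61 kJ/kg
Q = 1150 kJ/s = 1150 kJ/s = 69000 kJ/min
ṁ = Q/Δh = 69000 / 521.61 = 132.28 kg/min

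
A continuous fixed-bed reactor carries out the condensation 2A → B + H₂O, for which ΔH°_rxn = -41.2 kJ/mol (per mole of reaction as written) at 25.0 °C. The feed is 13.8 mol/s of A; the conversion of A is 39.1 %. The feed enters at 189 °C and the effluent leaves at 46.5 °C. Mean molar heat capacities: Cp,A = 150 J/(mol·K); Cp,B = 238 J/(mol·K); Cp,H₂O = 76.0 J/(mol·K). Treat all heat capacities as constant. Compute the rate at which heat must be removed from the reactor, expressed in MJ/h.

Extent of reaction ξ = 0.391 × 13.8 / 2 = 2.6979 mol/s
Reaction term: ξ·ΔH°_rxn = 2.6979 × -41.2 = -111.15 kJ/s
Sensible, feed 189→25 °C: -339.48 kJ/s
Outlet flows (mol/s): A 8.4042, B 2.6979, H₂O 2.6979
Sensible, products 25→46.5 °C: 45.317 kJ/s
Q = ΔH = -405.32 kJ/s = -405.32 kW
Heat removed = 1459.1 MJ/h

Q_out = 1460 MJ/h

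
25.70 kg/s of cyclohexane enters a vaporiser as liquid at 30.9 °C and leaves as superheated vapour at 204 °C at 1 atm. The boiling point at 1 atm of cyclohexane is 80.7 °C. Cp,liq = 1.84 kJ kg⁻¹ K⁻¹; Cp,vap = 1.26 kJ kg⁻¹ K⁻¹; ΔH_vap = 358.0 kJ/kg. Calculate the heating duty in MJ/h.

liquid 30.9→80.7 °C: 91.632 kJ/kg
vaporisation at 80.7 °C: 358 kJ/kg
vapour 80.7→204 °C: 155.36 kJ/kg
Δh = 91.632 + 358 + 155.36 = 604.99 kJ/kg
Q = ṁ·Δh = 25.70 kg/s × 604.99 kJ/kg = 15548 kJ/s
|Q| = 15548 kW = 55974 MJ/h

Q = 56000 MJ/h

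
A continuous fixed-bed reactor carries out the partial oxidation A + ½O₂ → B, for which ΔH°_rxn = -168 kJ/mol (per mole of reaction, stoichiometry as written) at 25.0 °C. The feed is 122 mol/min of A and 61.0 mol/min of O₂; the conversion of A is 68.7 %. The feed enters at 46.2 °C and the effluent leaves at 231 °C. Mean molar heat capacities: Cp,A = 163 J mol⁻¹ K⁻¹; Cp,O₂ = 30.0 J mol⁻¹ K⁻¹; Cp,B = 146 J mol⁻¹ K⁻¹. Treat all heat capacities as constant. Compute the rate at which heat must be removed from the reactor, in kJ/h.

Extent of reaction ξ = 0.687 × 122 = 83.814 mol/min
Reaction term: ξ·ΔH°_rxn = 83.814 × -168 = -14081 kJ/min
Sensible, feed 46.2→25 °C: -460.38 kJ/min
Outlet flows (mol/min): A 38.186, O₂ 19.093, B 83.814
Sensible, products 25→231 °C: 3921 kJ/min
Q = ΔH = -10620 kJ/min = -177 kW
Heat removed = 637210 kJ/h

Q_out = 637000 kJ/h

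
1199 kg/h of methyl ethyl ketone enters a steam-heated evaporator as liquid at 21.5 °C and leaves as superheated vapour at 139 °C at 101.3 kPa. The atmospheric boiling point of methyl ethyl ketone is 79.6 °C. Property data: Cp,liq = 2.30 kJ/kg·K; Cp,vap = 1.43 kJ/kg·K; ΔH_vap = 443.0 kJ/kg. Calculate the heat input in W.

Q = 220000 W

liquid 21.5→79.6 °C: 133.63 kJ/kg
vaporisation at 79.6 °C: 443 kJ/kg
vapour 79.6→139 °C: 84.942 kJ/kg
Δh = 133.63 + 443 + 84.942 = 661.57 kJ/kg
Q = ṁ·Δh = 1199 kg/h × 661.57 kJ/kg = 793220 kJ/h
|Q| = 220.34 kW = 220340 W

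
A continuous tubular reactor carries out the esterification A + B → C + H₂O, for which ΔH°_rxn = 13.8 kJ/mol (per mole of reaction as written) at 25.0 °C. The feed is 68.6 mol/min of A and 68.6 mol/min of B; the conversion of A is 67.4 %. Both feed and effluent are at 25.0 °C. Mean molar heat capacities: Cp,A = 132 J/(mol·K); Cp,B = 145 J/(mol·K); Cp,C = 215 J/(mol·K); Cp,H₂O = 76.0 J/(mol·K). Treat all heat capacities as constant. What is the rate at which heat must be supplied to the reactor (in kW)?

Q_in = 10.6 kW

Extent of reaction ξ = 0.674 × 68.6 = 46.236 mol/min
Reaction term: ξ·ΔH°_rxn = 46.236 × 13.8 = 638.06 kJ/min
Q = ΔH = 638.06 kJ/min = 10.634 kW
Heat supplied = 10.634 kW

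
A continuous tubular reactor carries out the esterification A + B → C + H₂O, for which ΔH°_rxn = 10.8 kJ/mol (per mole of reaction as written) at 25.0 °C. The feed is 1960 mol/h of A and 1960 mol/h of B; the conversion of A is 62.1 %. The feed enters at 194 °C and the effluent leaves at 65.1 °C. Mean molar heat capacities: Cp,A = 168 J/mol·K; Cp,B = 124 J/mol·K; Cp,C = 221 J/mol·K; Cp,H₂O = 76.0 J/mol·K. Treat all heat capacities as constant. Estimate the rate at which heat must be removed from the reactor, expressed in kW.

Extent of reaction ξ = 0.621 × 1960 = 1217.2 mol/h
Reaction term: ξ·ΔH°_rxn = 1217.2 × 10.8 = 13145 kJ/h
Sensible, feed 194→25 °C: -96722 kJ/h
Outlet flows (mol/h): A 742.84, B 742.84, C 1217.2, H₂O 1217.2
Sensible, products 25→65.1 °C: 23194 kJ/h
Q = ΔH = -60383 kJ/h = -16.773 kW
Heat removed = 16.773 kW

Q_out = 16.8 kW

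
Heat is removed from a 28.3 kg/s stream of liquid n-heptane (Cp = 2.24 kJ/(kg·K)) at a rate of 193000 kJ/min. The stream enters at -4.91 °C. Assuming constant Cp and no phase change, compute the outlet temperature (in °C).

Q = 193000 kJ/min = 3216.7 kJ/s
ΔT = Q/(ṁ·Cp) = 3216.7/(28.3×2.24) = 50.742 K
T_out = -4.91 − 50.742 = -55.652 °C

T_out = -55.7 °C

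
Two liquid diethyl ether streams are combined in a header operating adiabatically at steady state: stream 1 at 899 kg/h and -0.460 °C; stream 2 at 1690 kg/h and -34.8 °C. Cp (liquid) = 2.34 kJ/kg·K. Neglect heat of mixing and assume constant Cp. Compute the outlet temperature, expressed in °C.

T_out = -22.9 °C

Adiabatic, steady state ⇒ Σ ṁᵢCp,ᵢ(T_out − Tᵢ) = 0
T_out = Σ ṁᵢCp,ᵢTᵢ / Σ ṁᵢCp,ᵢ
      = -138590 / 6058.3 = -22.876 °C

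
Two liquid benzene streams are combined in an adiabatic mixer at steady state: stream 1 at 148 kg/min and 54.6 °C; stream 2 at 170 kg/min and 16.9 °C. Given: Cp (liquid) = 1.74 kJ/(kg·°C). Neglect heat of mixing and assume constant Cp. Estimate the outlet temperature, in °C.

T_out = 34.4 °C

No heat crosses the boundary, so H_out = H_in.
T_out = Σ ṁᵢCp,ᵢTᵢ / Σ ṁᵢCp,ᵢ
      = 19060 / 553.32 = 34.446 °C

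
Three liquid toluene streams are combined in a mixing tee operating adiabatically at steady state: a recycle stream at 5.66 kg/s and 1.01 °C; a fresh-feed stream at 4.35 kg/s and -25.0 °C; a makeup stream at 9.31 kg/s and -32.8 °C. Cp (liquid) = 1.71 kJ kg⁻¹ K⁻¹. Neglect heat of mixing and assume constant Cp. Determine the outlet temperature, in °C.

T_out = -21.1 °C

No heat crosses the boundary, so H_out = H_in.
Σ ṁᵢCp,ᵢTᵢ = 5.66×1.71×1.01 + 4.35×1.71×-25.0 + 9.31×1.71×-32.8 = -698.37
Σ ṁᵢCp,ᵢ = 5.66×1.71 + 4.35×1.71 + 9.31×1.71 = 33.037
T_out = -698.37 / 33.037 = -21.139 °C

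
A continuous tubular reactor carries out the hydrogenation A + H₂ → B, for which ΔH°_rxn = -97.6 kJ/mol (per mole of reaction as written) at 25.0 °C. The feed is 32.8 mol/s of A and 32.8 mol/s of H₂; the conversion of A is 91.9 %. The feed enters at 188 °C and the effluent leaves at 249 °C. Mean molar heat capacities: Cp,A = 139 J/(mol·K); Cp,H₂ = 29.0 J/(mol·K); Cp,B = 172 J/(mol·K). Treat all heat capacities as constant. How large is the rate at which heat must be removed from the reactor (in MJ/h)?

Extent of reaction ξ = 0.919 × 32.8 = 30.143 mol/s
Reaction term: ξ·ΔH°_rxn = 30.143 × -97.6 = -2942 kJ/s
Sensible, feed 188→25 °C: -898.2 kJ/s
Outlet flows (mol/s): A 2.6568, H₂ 2.6568, B 30.143
Sensible, products 25→249 °C: 1261.3 kJ/s
Q = ΔH = -2578.8 kJ/s = -2578.8 kW
Heat removed = 9283.8 MJ/h

Q_out = 9280 MJ/h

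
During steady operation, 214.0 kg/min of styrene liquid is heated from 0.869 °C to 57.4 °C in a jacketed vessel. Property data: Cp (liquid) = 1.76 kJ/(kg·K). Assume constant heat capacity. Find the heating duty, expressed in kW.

Q = 355 kW

Q = ṁ·Cp·ΔT = 214.0 × 1.76 × (57.4 − 0.869) = 21292 kJ/min
Converting: 21292 / 60 s = 354.86 kW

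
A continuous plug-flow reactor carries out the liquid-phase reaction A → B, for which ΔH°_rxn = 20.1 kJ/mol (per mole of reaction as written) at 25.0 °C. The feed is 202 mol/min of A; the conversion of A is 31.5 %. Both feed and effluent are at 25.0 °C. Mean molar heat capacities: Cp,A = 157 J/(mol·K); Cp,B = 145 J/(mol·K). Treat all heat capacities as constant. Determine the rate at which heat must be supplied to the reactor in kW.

Q_in = 21.3 kW

Extent of reaction ξ = 0.315 × 202 = 63.63 mol/min
Reaction term: ξ·ΔH°_rxn = 63.63 × 20.1 = 1279 kJ/min
Q = ΔH = 1279 kJ/min = 21.316 kW
Heat supplied = 21.316 kW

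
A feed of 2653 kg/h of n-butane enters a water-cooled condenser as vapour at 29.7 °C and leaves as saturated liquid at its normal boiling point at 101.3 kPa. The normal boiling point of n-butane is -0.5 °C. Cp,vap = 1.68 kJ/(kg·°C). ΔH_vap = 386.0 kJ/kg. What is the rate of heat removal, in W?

vapour 29.7→-0.5 °C: -50.736 kJ/kg
condensation at -0.5 °C: -386 kJ/kg
Δh = -50.736 + -386 = -436.74 kJ/kg
Q = ṁ·Δh = 2653 kg/h × -436.74 kJ/kg = -1.1587e+06 kJ/h
|Q| = 321.85 kW = 321850 W

Q_c = 322000 W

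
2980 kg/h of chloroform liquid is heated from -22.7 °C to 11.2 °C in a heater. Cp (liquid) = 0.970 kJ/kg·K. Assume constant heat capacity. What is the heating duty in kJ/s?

Q = 27.2 kJ/s

Q = ṁ·Cp·ΔT = 2980 × 0.970 × (11.2 − -22.7) = 97991 kJ/h
Converting: 97991 / 3600 s = 27.22 kW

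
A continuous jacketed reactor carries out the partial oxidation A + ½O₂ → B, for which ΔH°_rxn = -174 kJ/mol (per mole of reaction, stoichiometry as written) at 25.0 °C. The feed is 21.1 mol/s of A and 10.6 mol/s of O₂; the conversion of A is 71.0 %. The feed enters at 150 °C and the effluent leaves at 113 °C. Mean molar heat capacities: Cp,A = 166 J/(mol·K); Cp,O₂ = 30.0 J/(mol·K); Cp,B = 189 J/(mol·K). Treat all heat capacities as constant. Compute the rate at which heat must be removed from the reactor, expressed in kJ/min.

Q_out = 164000 kJ/min

Extent of reaction ξ = 0.710 × 21.1 = 14.981 mol/s
Reaction term: ξ·ΔH°_rxn = 14.981 × -174 = -2606.7 kJ/s
Sensible, feed 150→25 °C: -477.58 kJ/s
Outlet flows (mol/s): A 6.119, O₂ 3.1095, B 14.981
Sensible, products 25→113 °C: 346.76 kJ/s
Q = ΔH = -2737.5 kJ/s = -2737.5 kW
Heat removed = 164250 kJ/min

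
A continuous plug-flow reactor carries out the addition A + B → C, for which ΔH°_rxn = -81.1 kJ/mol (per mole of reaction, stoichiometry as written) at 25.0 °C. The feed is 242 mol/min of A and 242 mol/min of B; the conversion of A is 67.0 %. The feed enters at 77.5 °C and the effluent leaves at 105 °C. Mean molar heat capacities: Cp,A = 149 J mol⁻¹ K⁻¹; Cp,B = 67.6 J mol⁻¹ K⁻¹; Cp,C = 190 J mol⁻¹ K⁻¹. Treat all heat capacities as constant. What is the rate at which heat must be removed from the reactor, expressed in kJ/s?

Q_out = 201 kJ/s

Extent of reaction ξ = 0.670 × 242 = 162.14 mol/min
Reaction term: ξ·ΔH°_rxn = 162.14 × -81.1 = -13150 kJ/min
Sensible, feed 77.5→25 °C: -2751.9 kJ/min
Outlet flows (mol/min): A 79.86, B 79.86, C 162.14
Sensible, products 25→105 °C: 3848.3 kJ/min
Q = ΔH = -12053 kJ/min = -200.89 kW
Heat removed = 200.89 kJ/s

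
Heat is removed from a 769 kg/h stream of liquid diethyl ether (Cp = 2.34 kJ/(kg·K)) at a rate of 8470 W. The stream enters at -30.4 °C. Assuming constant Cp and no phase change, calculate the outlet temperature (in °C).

T_out = -47.3 °C

Q = 8470 W = 30492 kJ/h
ΔT = Q/(ṁ·Cp) = 30492/(769×2.34) = 16.945 K
T_out = -30.4 − 16.945 = -47.345 °C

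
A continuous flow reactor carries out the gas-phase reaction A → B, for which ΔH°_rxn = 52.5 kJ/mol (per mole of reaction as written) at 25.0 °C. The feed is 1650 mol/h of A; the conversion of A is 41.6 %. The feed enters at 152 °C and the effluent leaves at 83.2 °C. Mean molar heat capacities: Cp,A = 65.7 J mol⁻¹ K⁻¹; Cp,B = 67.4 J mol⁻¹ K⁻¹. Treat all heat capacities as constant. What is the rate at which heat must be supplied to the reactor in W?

Q_in = 7960 W

Extent of reaction ξ = 0.416 × 1650 = 686.4 mol/h
Reaction term: ξ·ΔH°_rxn = 686.4 × 52.5 = 36036 kJ/h
Sensible, feed 152→25 °C: -13767 kJ/h
Outlet flows (mol/h): A 963.6, B 686.4
Sensible, products 25→83.2 °C: 6377.1 kJ/h
Q = ΔH = 28646 kJ/h = 7.9571 kW
Heat supplied = 7957.1 W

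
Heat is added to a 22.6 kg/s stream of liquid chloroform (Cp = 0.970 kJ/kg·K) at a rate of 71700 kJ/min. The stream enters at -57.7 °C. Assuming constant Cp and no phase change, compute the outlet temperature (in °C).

Q = 71700 kJ/min = 1195 kJ/s
ΔT = Q/(ṁ·Cp) = 1195/(22.6×0.970) = 54.511 K
T_out = -57.7 + 54.511 = -3.1886 °C

T_out = -3.19 °C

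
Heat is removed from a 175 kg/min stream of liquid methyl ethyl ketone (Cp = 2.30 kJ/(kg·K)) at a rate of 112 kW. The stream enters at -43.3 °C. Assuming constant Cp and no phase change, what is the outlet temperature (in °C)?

T_out = -60.0 °C

Q = 112 kW = 6720 kJ/min
ΔT = Q/(ṁ·Cp) = 6720/(175×2.30) = 16.696 K
T_out = -43.3 − 16.696 = -59.996 °C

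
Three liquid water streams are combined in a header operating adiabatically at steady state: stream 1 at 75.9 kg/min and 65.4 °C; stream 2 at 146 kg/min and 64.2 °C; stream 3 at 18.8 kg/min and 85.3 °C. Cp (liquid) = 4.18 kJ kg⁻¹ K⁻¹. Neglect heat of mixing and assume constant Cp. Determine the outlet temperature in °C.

T_out = 66.2 °C

Adiabatic, steady state ⇒ Σ ṁᵢCp,ᵢ(T_out − Tᵢ) = 0
Σ ṁᵢCp,ᵢTᵢ = 75.9×4.18×65.4 + 146×4.18×64.2 + 18.8×4.18×85.3 = 66632
Σ ṁᵢCp,ᵢ = 75.9×4.18 + 146×4.18 + 18.8×4.18 = 1006.1
T_out = 66632 / 1006.1 = 66.226 °C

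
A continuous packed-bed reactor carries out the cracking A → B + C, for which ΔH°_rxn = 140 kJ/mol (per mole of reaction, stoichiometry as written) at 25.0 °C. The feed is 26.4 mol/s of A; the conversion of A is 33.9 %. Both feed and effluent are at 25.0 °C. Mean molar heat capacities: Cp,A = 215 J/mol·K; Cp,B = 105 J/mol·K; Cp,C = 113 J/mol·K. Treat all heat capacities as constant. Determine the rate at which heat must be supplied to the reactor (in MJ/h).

Q_in = 4510 MJ/h

Extent of reaction ξ = 0.339 × 26.4 = 8.9496 mol/s
Reaction term: ξ·ΔH°_rxn = 8.9496 × 140 = 1252.9 kJ/s
Q = ΔH = 1252.9 kJ/s = 1252.9 kW
Heat supplied = 4510.6 MJ/h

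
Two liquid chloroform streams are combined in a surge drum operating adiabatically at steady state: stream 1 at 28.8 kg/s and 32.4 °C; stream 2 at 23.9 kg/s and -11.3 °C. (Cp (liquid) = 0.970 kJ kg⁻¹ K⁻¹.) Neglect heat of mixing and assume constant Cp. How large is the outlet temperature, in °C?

Adiabatic, steady state ⇒ Σ ṁᵢCp,ᵢ(T_out − Tᵢ) = 0
T_out = Σ ṁᵢCp,ᵢTᵢ / Σ ṁᵢCp,ᵢ
      = 643.16 / 51.119 = 12.582 °C

T_out = 12.6 °C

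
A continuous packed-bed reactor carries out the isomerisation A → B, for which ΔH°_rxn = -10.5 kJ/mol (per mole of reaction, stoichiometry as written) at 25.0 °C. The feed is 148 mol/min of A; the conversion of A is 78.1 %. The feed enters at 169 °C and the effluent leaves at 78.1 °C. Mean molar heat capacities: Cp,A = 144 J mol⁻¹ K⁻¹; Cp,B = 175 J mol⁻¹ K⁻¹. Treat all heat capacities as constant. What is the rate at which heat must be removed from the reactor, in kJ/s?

Q_out = 49.3 kJ/s

Extent of reaction ξ = 0.781 × 148 = 115.59 mol/min
Reaction term: ξ·ΔH°_rxn = 115.59 × -10.5 = -1213.7 kJ/min
Sensible, feed 169→25 °C: -3068.9 kJ/min
Outlet flows (mol/min): A 32.412, B 115.59
Sensible, products 25→78.1 °C: 1321.9 kJ/min
Q = ΔH = -2960.7 kJ/min = -49.344 kW
Heat removed = 49.344 kJ/s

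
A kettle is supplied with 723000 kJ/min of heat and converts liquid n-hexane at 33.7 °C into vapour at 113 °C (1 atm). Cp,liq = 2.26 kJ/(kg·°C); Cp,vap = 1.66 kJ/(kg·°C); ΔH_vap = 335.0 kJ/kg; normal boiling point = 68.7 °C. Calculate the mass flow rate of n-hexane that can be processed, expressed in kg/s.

Δh = 2.26×(68.7−33.7) + 335.0 + 1.66×(113−68.7) = 487.64 kJ/kg
Q = 723000 kJ/min = 12050 kJ/s = 12050 kJ/s
ṁ = Q/Δh = 12050 / 487.64 = 24.711 kg/s

ṁ = 24.7 kg/s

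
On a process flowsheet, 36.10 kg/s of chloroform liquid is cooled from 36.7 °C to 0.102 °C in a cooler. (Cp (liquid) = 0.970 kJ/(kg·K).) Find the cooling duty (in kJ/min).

Q = ṁ·Cp·ΔT = 36.10 × 0.970 × (0.102 − 36.7) = -1281.6 kJ/s
Cooling duty = 76893 kJ/min

Q_c = 76900 kJ/min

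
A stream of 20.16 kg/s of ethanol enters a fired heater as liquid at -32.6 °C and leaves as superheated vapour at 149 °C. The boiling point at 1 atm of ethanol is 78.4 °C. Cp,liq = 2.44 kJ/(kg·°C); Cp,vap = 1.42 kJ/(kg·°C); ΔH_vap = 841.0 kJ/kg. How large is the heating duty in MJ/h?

Q = 88000 MJ/h

liquid -32.6→78.4 °C: 270.84 kJ/kg
vaporisation at 78.4 °C: 841 kJ/kg
vapour 78.4→149 °C: 100.25 kJ/kg
Δh = 270.84 + 841 + 100.25 = 1212.1 kJ/kg
Q = ṁ·Δh = 20.16 kg/s × 1212.1 kJ/kg = 24436 kJ/s
|Q| = 24436 kW = 87969 MJ/h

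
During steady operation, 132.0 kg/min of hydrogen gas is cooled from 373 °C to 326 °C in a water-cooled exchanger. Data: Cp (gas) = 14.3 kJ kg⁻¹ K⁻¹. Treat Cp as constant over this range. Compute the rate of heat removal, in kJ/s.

Q = ṁ·Cp·ΔT = 132.0 × 14.3 × (326 − 373) = -88717 kJ/min
Converting: 88717 / 60 s = 1478.6 kW

Q_c = 1480 kJ/s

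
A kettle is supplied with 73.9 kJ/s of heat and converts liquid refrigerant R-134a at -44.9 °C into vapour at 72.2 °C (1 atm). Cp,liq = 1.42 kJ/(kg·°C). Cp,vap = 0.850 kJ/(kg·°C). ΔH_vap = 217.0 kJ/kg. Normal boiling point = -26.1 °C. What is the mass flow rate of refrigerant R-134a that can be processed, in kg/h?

ṁ = 813 kg/h

Δh = 1.42×(-26.1−-44.9) + 217.0 + 0.850×(72.2−-26.1) = 327.25 kJ/kg
Q = 73.9 kJ/s = 73.9 kJ/s = 266040 kJ/h
ṁ = Q/Δh = 266040 / 327.25 = 812.95 kg/h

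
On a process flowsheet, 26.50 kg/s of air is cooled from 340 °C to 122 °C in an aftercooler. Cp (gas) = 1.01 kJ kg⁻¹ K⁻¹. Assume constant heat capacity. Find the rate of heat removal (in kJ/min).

Q = ṁ·Cp·ΔT = 26.50 × 1.01 × (122 − 340) = -5834.8 kJ/s
Cooling duty = 350090 kJ/min

Q_c = 350000 kJ/min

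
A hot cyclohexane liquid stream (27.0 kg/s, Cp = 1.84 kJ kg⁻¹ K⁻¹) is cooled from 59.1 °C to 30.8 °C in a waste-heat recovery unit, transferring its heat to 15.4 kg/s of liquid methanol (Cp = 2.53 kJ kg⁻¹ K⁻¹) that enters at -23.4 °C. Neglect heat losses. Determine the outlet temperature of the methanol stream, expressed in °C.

T_c,out = 12.7 °C

Heat released by hot stream: Q = 27.0 × 1.84 × (59.1 − 30.8) = 1405.9 kJ/s
Energy balance on cold side (adiabatic exchanger): Q = ṁ_c·Cp_c·(T_c,out − T_c,in)
T_c,out = -23.4 + 1405.9/(15.4 × 2.53) = 12.685 °C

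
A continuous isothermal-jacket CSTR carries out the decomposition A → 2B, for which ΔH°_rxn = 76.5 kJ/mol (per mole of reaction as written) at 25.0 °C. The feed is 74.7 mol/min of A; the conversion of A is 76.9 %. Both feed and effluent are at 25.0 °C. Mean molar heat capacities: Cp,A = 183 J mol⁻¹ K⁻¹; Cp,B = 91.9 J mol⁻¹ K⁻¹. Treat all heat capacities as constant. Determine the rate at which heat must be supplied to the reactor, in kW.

Q_in = 73.2 kW

Extent of reaction ξ = 0.769 × 74.7 = 57.444 mol/min
Reaction term: ξ·ΔH°_rxn = 57.444 × 76.5 = 4394.5 kJ/min
Q = ΔH = 4394.5 kJ/min = 73.241 kW
Heat supplied = 73.241 kW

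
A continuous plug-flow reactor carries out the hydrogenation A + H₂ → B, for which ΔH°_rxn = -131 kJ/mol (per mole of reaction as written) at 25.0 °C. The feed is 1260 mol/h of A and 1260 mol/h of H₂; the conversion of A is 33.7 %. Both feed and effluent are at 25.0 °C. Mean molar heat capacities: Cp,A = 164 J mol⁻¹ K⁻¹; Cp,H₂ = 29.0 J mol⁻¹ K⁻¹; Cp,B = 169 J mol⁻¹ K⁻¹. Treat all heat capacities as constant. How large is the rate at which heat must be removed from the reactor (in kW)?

Q_out = 15.5 kW

Extent of reaction ξ = 0.337 × 1260 = 424.62 mol/h
Reaction term: ξ·ΔH°_rxn = 424.62 × -131 = -55625 kJ/h
Q = ΔH = -55625 kJ/h = -15.451 kW
Heat removed = 15.451 kW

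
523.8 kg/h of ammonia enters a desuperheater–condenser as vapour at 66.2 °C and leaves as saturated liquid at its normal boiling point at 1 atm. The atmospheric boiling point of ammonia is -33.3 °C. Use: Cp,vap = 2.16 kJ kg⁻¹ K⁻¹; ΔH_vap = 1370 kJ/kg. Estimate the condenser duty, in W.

vapour 66.2→-33.3 °C: -214.92 kJ/kg
condensation at -33.3 °C: -1370 kJ/kg
Δh = -214.92 + -1370 = -1584.9 kJ/kg
Q = ṁ·Δh = 523.8 kg/h × -1584.9 kJ/kg = -830180 kJ/h
|Q| = 230.61 kW = 230610 W

Q_c = 231000 W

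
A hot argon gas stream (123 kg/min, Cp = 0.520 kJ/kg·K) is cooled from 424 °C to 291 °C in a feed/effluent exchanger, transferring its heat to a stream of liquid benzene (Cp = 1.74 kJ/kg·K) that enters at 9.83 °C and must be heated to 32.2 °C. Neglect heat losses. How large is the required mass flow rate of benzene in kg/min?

Heat released by hot stream: Q = 123 × 0.520 × (424 − 291) = 8506.7 kJ/min
Energy balance on cold side (adiabatic exchanger): Q = ṁ_c·Cp_c·(T_c,out − T_c,in)
ṁ_c = 8506.7 / [1.74 × (32.2 − 9.83)] = 218.55 kg/min

ṁ_c = 219 kg/min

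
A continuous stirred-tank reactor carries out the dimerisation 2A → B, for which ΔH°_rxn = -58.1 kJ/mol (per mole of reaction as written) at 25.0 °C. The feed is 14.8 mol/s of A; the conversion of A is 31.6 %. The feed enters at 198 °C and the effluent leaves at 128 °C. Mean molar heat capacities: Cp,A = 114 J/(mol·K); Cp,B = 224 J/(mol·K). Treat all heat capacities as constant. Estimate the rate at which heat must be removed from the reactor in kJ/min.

Extent of reaction ξ = 0.316 × 14.8 / 2 = 2.3384 mol/s
Reaction term: ξ·ΔH°_rxn = 2.3384 × -58.1 = -135.86 kJ/s
Sensible, feed 198→25 °C: -291.89 kJ/s
Outlet flows (mol/s): A 10.123, B 2.3384
Sensible, products 25→128 °C: 172.82 kJ/s
Q = ΔH = -254.93 kJ/s = -254.93 kW
Heat removed = 15296 kJ/min

Q_out = 15300 kJ/min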